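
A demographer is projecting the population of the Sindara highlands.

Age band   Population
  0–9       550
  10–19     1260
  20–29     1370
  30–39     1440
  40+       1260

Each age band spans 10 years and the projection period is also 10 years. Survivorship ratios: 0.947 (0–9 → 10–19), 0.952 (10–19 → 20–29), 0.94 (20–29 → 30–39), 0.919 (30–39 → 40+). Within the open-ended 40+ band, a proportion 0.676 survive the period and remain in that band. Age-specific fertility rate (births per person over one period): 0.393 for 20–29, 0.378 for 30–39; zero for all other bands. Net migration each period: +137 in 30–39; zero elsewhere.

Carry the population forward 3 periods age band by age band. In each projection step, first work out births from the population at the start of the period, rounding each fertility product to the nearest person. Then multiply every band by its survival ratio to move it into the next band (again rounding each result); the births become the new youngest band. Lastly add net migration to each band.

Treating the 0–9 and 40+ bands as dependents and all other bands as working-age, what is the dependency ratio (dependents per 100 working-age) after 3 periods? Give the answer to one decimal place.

[period 1]
Births: 1370 × 0.393 = 538 ; 1440 × 0.378 = 544 → 1082
10–19: 550 × 0.947 = 521
20–29: 1260 × 0.952 = 1200
30–39: 1370 × 0.94 = 1288
40+: 1440 × 0.919 + 1260 × 0.676 = 1323 + 852 = 2175
Net migration: 30–39 + 137 → 1425
End of period: [1082, 521, 1200, 1425, 2175]
[period 2]
Births: 1200 × 0.393 = 472 ; 1425 × 0.378 = 539 → 1011
10–19: 1082 × 0.947 = 1025
20–29: 521 × 0.952 = 496
30–39: 1200 × 0.94 = 1128
40+: 1425 × 0.919 + 2175 × 0.676 = 1310 + 1470 = 2780
Net migration: 30–39 + 137 → 1265
End of period: [1011, 1025, 496, 1265, 2780]
[period 3]
Births: 496 × 0.393 = 195 ; 1265 × 0.378 = 478 → 673
10–19: 1011 × 0.947 = 957
20–29: 1025 × 0.952 = 976
30–39: 496 × 0.94 = 466
40+: 1265 × 0.919 + 2780 × 0.676 = 1163 + 1879 = 3042
Net migration: 30–39 + 137 → 603
End of period: [673, 957, 976, 603, 3042]
Dependents (band 0–9 + band 40+) = 673 + 3042 = 3715; working-age = 2536; ratio = 3715/2536 × 100 = 146.5

146.5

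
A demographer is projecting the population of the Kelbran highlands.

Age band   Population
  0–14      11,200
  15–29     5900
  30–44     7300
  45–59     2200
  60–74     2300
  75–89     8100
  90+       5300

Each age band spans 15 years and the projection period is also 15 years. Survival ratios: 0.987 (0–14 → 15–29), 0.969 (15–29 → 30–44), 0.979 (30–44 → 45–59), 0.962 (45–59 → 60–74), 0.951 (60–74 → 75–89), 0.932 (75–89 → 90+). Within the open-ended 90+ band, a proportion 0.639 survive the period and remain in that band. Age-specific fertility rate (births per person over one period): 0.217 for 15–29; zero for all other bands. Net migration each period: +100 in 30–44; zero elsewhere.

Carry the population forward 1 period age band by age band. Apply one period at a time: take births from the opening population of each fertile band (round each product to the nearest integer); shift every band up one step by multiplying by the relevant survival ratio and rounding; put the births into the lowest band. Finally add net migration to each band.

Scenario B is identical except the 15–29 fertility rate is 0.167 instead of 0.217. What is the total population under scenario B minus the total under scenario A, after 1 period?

-295

Period 1.
Births: 5900 × 0.217 = 1280
15–29: 11200 × 0.987 = 11054
30–44: 5900 × 0.969 = 5717
45–59: 7300 × 0.979 = 7147
60–74: 2200 × 0.962 = 2116
75–89: 2300 × 0.951 = 2187
90+: 8100 × 0.932 + 5300 × 0.639 = 7549 + 3387 = 10936
Net migration: 30–44 + 100 → 5817
Population now: 0–14=1280, 15–29=11054, 30–44=5817, 45–59=7147, 60–74=2116, 75–89=2187, 90+=10936
Scenario A total after 1 period: 40537
Scenario B projection —
Period 1.
Births: 5900 × 0.167 = 985
15–29: 11200 × 0.987 = 11054
30–44: 5900 × 0.969 = 5717
45–59: 7300 × 0.979 = 7147
60–74: 2200 × 0.962 = 2116
75–89: 2300 × 0.951 = 2187
90+: 8100 × 0.932 + 5300 × 0.639 = 7549 + 3387 = 10936
Net migration: 30–44 + 100 → 5817
Population now: 0–14=985, 15–29=11054, 30–44=5817, 45–59=7147, 60–74=2116, 75–89=2187, 90+=10936
Scenario B total after 1 period: 40242
Difference B − A = 40242 − 40537 = -295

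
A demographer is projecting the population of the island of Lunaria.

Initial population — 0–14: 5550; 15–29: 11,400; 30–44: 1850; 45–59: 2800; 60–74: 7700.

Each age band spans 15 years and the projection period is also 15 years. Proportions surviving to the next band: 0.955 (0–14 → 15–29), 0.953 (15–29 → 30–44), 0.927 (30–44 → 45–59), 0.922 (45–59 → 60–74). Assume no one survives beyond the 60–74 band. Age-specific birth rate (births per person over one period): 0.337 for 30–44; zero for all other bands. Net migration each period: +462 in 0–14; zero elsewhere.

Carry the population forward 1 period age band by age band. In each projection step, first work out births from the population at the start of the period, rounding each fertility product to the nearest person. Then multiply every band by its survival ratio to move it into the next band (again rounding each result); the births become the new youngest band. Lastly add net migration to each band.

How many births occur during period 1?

Let group 1 be 0–14 through group 5 = 60–74.
— Period 1 —
Births: 1850 * 0.337 = 623
Group 2: 5550 * 0.955 = 5300
Group 3: 11400 * 0.953 = 10864
Group 4: 1850 * 0.927 = 1715
Group 5: 2800 * 0.922 = 2582
Net migration: Group 1 + 462 → 1085
Giving 1085 / 5300 / 10864 / 1715 / 2582.

623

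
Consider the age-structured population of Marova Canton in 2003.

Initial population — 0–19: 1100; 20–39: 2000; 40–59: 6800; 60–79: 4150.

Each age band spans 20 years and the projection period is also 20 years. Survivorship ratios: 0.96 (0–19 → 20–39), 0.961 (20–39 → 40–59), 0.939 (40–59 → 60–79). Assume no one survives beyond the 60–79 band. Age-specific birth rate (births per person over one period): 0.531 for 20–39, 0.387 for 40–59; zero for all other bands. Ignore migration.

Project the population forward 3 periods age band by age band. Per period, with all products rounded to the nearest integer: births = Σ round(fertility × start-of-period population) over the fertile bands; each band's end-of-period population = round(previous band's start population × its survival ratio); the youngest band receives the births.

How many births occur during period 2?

1305

— Period 1 —
Births: 2000 × 0.531 = 1062  |  6800 × 0.387 = 2632 — total 3694
20–39: 1100 × 0.96 = 1056
40–59: 2000 × 0.961 = 1922
60–79: 6800 × 0.939 = 6385
→ [3694, 1056, 1922, 6385]
— Period 2 —
Births: 1056 × 0.531 = 561  |  1922 × 0.387 = 744 — total 1305
20–39: 3694 × 0.96 = 3546
40–59: 1056 × 0.961 = 1015
60–79: 1922 × 0.939 = 1805
→ [1305, 3546, 1015, 1805]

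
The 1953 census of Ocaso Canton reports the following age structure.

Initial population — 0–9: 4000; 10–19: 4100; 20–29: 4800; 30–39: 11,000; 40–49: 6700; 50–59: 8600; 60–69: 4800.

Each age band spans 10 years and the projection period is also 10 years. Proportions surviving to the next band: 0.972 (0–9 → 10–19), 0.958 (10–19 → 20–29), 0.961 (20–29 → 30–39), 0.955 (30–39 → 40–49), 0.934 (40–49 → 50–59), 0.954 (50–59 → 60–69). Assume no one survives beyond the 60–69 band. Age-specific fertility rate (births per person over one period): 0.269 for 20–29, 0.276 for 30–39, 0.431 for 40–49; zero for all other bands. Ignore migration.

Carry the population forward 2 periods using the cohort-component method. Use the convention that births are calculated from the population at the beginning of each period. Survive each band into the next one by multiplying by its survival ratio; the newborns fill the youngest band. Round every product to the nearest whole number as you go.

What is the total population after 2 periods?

41558

Let band 1 be 0–9 through band 7 = 60–69.
After projecting period 1:
Births: 4800 × 0.269 = 1291, 11000 × 0.276 = 3036, 6700 × 0.431 = 2888 ⇒ total 7215
Band 2: 4000 × 0.972 = 3888
Band 3: 4100 × 0.958 = 3928
Band 4: 4800 × 0.961 = 4613
Band 5: 11000 × 0.955 = 10505
Band 6: 6700 × 0.934 = 6258
Band 7: 8600 × 0.954 = 8204
End of period: [7215, 3888, 3928, 4613, 10505, 6258, 8204]
After projecting period 2:
Births: 3928 × 0.269 = 1057, 4613 × 0.276 = 1273, 10505 × 0.431 = 4528 ⇒ total 6858
Band 2: 7215 × 0.972 = 7013
Band 3: 3888 × 0.958 = 3725
Band 4: 3928 × 0.961 = 3775
Band 5: 4613 × 0.955 = 4405
Band 6: 10505 × 0.934 = 9812
Band 7: 6258 × 0.954 = 5970
End of period: [6858, 7013, 3725, 3775, 4405, 9812, 5970]
Total after period 2: 6858 + 7013 + 3725 + 3775 + 4405 + 9812 + 5970 = 41558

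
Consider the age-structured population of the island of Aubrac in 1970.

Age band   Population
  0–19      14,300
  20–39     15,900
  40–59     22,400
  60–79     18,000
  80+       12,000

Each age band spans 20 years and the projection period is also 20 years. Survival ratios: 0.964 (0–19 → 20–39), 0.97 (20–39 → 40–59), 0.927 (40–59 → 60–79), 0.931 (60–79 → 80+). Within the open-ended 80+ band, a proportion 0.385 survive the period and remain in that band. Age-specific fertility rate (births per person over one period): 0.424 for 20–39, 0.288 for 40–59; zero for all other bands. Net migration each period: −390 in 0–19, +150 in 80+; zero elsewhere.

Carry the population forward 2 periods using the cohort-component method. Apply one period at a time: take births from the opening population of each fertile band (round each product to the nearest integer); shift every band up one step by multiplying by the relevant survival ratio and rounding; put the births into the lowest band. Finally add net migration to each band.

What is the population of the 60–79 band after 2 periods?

14297

(Groups numbered youngest = 1 to oldest = 5.)
After projecting period 1:
Births: 15900 × 0.424 = 6742  |  22400 × 0.288 = 6451 → 13193
Group 2: 14300 × 0.964 = 13785
Group 3: 15900 × 0.97 = 15423
Group 4: 22400 × 0.927 = 20765
Group 5: 18000 × 0.931 + 12000 × 0.385 = 16758 + 4620 = 21378
Net migration: Group 1 − 390 → 12803; Group 5 + 150 → 21528
Population now: 0–19=12803, 20–39=13785, 40–59=15423, 60–79=20765, 80+=21528
After projecting period 2:
Births: 13785 × 0.424 = 5845  |  15423 × 0.288 = 4442 → 10287
Group 2: 12803 × 0.964 = 12342
Group 3: 13785 × 0.97 = 13371
Group 4: 15423 × 0.927 = 14297
Group 5: 20765 × 0.931 + 21528 × 0.385 = 19332 + 8288 = 27620
Net migration: Group 1 − 390 → 9897; Group 5 + 150 → 27770
Population now: 0–19=9897, 20–39=12342, 40–59=13371, 60–79=14297, 80+=27770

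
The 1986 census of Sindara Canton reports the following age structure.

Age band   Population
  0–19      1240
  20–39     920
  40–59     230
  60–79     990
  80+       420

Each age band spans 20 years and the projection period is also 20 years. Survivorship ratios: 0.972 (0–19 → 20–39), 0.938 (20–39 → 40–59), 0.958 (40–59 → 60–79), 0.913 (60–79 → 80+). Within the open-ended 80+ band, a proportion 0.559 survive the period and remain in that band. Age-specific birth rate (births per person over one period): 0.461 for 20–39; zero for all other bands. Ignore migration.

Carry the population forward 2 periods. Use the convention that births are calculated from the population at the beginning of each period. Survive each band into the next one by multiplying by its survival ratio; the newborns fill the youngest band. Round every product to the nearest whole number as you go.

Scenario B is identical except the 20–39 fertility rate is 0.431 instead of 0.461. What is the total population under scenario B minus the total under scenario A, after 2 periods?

(Groups numbered youngest = 1 to oldest = 5.)
[period 1]
Births: 920 * 0.461 = 424
Group 2: 1240 * 0.972 = 1205
Group 3: 920 * 0.938 = 863
Group 4: 230 * 0.958 = 220
Group 5: 990 * 0.913 + 420 * 0.559 = 904 + 235 = 1139
End of period: [424, 1205, 863, 220, 1139]
[period 2]
Births: 1205 * 0.461 = 556
Group 2: 424 * 0.972 = 412
Group 3: 1205 * 0.938 = 1130
Group 4: 863 * 0.958 = 827
Group 5: 220 * 0.913 + 1139 * 0.559 = 201 + 637 = 838
End of period: [556, 412, 1130, 827, 838]
Scenario A total after 2 periods: 3763
Scenario B projection —
[period 1]
Births: 920 * 0.431 = 397
Group 2: 1240 * 0.972 = 1205
Group 3: 920 * 0.938 = 863
Group 4: 230 * 0.958 = 220
Group 5: 990 * 0.913 + 420 * 0.559 = 904 + 235 = 1139
End of period: [397, 1205, 863, 220, 1139]
[period 2]
Births: 1205 * 0.431 = 519
Group 2: 397 * 0.972 = 386
Group 3: 1205 * 0.938 = 1130
Group 4: 863 * 0.958 = 827
Group 5: 220 * 0.913 + 1139 * 0.559 = 201 + 637 = 838
End of period: [519, 386, 1130, 827, 838]
Scenario B total after 2 periods: 3700
Difference B − A = 3700 − 3763 = -63

-63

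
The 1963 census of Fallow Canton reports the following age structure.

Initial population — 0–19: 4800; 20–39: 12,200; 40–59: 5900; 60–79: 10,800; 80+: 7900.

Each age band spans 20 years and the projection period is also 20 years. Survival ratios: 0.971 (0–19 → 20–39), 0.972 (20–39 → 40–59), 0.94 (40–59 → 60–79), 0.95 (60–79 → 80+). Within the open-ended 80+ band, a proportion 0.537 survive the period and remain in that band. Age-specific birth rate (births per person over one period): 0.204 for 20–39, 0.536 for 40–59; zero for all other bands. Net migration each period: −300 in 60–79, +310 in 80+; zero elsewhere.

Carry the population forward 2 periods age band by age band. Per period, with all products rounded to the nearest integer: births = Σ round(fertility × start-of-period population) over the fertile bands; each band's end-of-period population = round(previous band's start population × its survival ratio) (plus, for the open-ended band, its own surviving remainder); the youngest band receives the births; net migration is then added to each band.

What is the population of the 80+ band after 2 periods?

Let group 1 be 0–19 through group 5 = 80+.
[period 1]
Births: 12200 × 0.204 = 2489 ; 5900 × 0.536 = 3162 → total 5651
Group 2: 4800 × 0.971 = 4661
Group 3: 12200 × 0.972 = 11858
Group 4: 5900 × 0.94 = 5546
Group 5: 10800 × 0.95 + 7900 × 0.537 = 10260 + 4242 = 14502
Net migration: Group 4 − 300 → 5246; Group 5 + 310 → 14812
Population now: 0–19=5651, 20–39=4661, 40–59=11858, 60–79=5246, 80+=14812
[period 2]
Births: 4661 × 0.204 = 951 ; 11858 × 0.536 = 6356 → total 7307
Group 2: 5651 × 0.971 = 5487
Group 3: 4661 × 0.972 = 4530
Group 4: 11858 × 0.94 = 11147
Group 5: 5246 × 0.95 + 14812 × 0.537 = 4984 + 7954 = 12938
Net migration: Group 4 − 300 → 10847; Group 5 + 310 → 13248
Population now: 0–19=7307, 20–39=5487, 40–59=4530, 60–79=10847, 80+=13248

13248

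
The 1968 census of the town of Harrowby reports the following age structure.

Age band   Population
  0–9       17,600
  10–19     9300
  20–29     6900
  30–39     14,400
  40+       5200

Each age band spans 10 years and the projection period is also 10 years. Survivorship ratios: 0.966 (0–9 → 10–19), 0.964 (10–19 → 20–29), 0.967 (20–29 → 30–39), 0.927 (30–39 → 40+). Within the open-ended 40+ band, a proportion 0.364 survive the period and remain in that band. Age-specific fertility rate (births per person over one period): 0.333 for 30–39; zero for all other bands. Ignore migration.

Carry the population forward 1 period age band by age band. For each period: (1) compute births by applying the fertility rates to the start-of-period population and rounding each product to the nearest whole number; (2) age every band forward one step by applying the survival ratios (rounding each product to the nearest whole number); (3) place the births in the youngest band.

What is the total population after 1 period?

Numbering the bands 1..5 from youngest to oldest:
— Period 1 —
Births: 14400 × 0.333 = 4795
Band 2: 17600 × 0.966 = 17002
Band 3: 9300 × 0.964 = 8965
Band 4: 6900 × 0.967 = 6672
Band 5: 14400 × 0.927 + 5200 × 0.364 = 13349 + 1893 = 15242
→ [4795, 17002, 8965, 6672, 15242]
Total after period 1: 4795 + 17002 + 8965 + 6672 + 15242 = 52676

52676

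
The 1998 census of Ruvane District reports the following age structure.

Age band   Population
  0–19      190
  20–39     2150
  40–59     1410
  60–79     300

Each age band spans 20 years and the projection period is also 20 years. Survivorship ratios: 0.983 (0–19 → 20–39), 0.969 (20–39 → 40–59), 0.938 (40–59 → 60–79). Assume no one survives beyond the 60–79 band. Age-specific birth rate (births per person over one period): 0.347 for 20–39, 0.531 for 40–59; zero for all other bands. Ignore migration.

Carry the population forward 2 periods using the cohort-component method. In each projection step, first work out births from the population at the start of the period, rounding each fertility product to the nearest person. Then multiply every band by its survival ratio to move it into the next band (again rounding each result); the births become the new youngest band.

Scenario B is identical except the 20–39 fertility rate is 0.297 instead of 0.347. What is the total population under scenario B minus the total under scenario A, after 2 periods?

-115

Period 1.
Births: 2150 * 0.347 = 746  |  1410 * 0.531 = 749 → 1495
20–39: 190 * 0.983 = 187
40–59: 2150 * 0.969 = 2083
60–79: 1410 * 0.938 = 1323
→ [1495, 187, 2083, 1323]
Period 2.
Births: 187 * 0.347 = 65  |  2083 * 0.531 = 1106 → 1171
20–39: 1495 * 0.983 = 1470
40–59: 187 * 0.969 = 181
60–79: 2083 * 0.938 = 1954
→ [1171, 1470, 181, 1954]
Scenario A total after 2 periods: 4776
Scenario B projection —
Period 1.
Births: 2150 * 0.297 = 639  |  1410 * 0.531 = 749 → 1388
20–39: 190 * 0.983 = 187
40–59: 2150 * 0.969 = 2083
60–79: 1410 * 0.938 = 1323
→ [1388, 187, 2083, 1323]
Period 2.
Births: 187 * 0.297 = 56  |  2083 * 0.531 = 1106 → 1162
20–39: 1388 * 0.983 = 1364
40–59: 187 * 0.969 = 181
60–79: 2083 * 0.938 = 1954
→ [1162, 1364, 181, 1954]
Scenario B total after 2 periods: 4661
Difference B − A = 4661 − 4776 = -115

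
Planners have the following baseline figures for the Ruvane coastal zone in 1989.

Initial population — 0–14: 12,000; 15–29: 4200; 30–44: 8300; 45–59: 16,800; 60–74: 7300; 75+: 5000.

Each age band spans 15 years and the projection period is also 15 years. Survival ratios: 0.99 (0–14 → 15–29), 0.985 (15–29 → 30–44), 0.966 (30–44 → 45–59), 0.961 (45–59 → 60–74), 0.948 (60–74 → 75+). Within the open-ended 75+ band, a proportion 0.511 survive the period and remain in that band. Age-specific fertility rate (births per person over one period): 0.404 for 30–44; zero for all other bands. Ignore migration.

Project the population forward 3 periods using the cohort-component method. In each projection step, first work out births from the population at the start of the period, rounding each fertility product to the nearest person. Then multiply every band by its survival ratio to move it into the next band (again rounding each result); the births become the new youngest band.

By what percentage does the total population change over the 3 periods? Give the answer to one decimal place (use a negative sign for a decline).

-20.9

Numbering the bands 1..6 from youngest to oldest:
— Period 1 —
Births: 8300 × 0.404 = 3353
Band 2: 12000 × 0.99 = 11880
Band 3: 4200 × 0.985 = 4137
Band 4: 8300 × 0.966 = 8018
Band 5: 16800 × 0.961 = 16145
Band 6: 7300 × 0.948 + 5000 × 0.511 = 6920 + 2555 = 9475
→ [3353, 11880, 4137, 8018, 16145, 9475]
— Period 2 —
Births: 4137 × 0.404 = 1671
Band 2: 3353 × 0.99 = 3319
Band 3: 11880 × 0.985 = 11702
Band 4: 4137 × 0.966 = 3996
Band 5: 8018 × 0.961 = 7705
Band 6: 16145 × 0.948 + 9475 × 0.511 = 15305 + 4842 = 20147
→ [1671, 3319, 11702, 3996, 7705, 20147]
— Period 3 —
Births: 11702 × 0.404 = 4728
Band 2: 1671 × 0.99 = 1654
Band 3: 3319 × 0.985 = 3269
Band 4: 11702 × 0.966 = 11304
Band 5: 3996 × 0.961 = 3840
Band 6: 7705 × 0.948 + 20147 × 0.511 = 7304 + 10295 = 17599
→ [4728, 1654, 3269, 11304, 3840, 17599]
Total: 53600 → 42394; change = -11206; percentage change = -20.9%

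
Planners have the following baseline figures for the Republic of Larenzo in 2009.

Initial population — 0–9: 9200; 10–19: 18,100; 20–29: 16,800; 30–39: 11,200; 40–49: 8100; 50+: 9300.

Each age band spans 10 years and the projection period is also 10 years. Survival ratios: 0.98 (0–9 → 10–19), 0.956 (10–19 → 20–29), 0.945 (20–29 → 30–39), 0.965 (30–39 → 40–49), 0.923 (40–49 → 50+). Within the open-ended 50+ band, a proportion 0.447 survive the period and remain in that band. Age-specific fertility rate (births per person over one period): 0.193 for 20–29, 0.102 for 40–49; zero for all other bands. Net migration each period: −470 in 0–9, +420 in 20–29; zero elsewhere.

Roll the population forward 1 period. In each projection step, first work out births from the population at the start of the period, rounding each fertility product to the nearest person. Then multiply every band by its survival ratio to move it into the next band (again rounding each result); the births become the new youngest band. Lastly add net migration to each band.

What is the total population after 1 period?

After projecting period 1:
Births: 16800 * 0.193 = 3242  |  8100 * 0.102 = 826 → total 4068
10–19: 9200 * 0.98 = 9016
20–29: 18100 * 0.956 = 17304
30–39: 16800 * 0.945 = 15876
40–49: 11200 * 0.965 = 10808
50+: 8100 * 0.923 + 9300 * 0.447 = 7476 + 4157 = 11633
Net migration: 0–9 − 470 → 3598; 20–29 + 420 → 17724
End of period: [3598, 9016, 17724, 15876, 10808, 11633]
Total after period 1: 3598 + 9016 + 17724 + 15876 + 10808 + 11633 = 68655

68655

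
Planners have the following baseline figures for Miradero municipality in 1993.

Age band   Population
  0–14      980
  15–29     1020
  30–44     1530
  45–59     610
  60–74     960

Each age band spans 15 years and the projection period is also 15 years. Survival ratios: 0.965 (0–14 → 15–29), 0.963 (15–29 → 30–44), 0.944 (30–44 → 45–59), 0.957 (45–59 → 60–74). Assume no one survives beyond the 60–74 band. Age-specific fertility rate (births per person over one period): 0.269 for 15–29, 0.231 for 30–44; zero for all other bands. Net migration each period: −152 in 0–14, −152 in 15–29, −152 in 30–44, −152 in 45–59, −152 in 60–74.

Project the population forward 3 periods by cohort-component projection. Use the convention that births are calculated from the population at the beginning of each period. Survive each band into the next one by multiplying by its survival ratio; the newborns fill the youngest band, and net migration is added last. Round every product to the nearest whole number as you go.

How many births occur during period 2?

(Groups numbered youngest = 1 to oldest = 5.)
After projecting period 1:
Births: 1020 * 0.269 = 274  |  1530 * 0.231 = 353 — total 627
Group 2: 980 * 0.965 = 946
Group 3: 1020 * 0.963 = 982
Group 4: 1530 * 0.944 = 1444
Group 5: 610 * 0.957 = 584
Net migration: Group 1 − 152 → 475; Group 2 − 152 → 794; Group 3 − 152 → 830; Group 4 − 152 → 1292; Group 5 − 152 → 432
End of period: [475, 794, 830, 1292, 432]
After projecting period 2:
Births: 794 * 0.269 = 214  |  830 * 0.231 = 192 — total 406
Group 2: 475 * 0.965 = 458
Group 3: 794 * 0.963 = 765
Group 4: 830 * 0.944 = 784
Group 5: 1292 * 0.957 = 1236
Net migration: Group 1 − 152 → 254; Group 2 − 152 → 306; Group 3 − 152 → 613; Group 4 − 152 → 632; Group 5 − 152 → 1084
End of period: [254, 306, 613, 632, 1084]

406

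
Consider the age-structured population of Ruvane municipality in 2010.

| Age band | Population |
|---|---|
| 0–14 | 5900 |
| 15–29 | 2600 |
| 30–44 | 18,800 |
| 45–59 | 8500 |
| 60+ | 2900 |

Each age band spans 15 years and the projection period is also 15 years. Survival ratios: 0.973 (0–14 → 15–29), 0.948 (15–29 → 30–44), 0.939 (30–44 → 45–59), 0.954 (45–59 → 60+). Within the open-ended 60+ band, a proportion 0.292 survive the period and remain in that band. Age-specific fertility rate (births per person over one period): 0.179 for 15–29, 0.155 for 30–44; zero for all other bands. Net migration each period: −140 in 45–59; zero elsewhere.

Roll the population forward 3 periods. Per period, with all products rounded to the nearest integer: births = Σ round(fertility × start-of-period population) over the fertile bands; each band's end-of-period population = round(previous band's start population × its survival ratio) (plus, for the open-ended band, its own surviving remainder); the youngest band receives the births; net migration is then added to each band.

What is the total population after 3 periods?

Numbering the groups 1..5 from youngest to oldest:
Period 1:
Births: 2600 × 0.179 = 465 ; 18800 × 0.155 = 2914 ⇒ total 3379
Group 2: 5900 × 0.973 = 5741
Group 3: 2600 × 0.948 = 2465
Group 4: 18800 × 0.939 = 17653
Group 5: 8500 × 0.954 + 2900 × 0.292 = 8109 + 847 = 8956
Net migration: Group 4 − 140 → 17513
→ [3379, 5741, 2465, 17513, 8956]
Period 2:
Births: 5741 × 0.179 = 1028 ; 2465 × 0.155 = 382 ⇒ total 1410
Group 2: 3379 × 0.973 = 3288
Group 3: 5741 × 0.948 = 5442
Group 4: 2465 × 0.939 = 2315
Group 5: 17513 × 0.954 + 8956 × 0.292 = 16707 + 2615 = 19322
Net migration: Group 4 − 140 → 2175
→ [1410, 3288, 5442, 2175, 19322]
Period 3:
Births: 3288 × 0.179 = 589 ; 5442 × 0.155 = 844 ⇒ total 1433
Group 2: 1410 × 0.973 = 1372
Group 3: 3288 × 0.948 = 3117
Group 4: 5442 × 0.939 = 5110
Group 5: 2175 × 0.954 + 19322 × 0.292 = 2075 + 5642 = 7717
Net migration: Group 4 − 140 → 4970
→ [1433, 1372, 3117, 4970, 7717]
Total after period 3: 1433 + 1372 + 3117 + 4970 + 7717 = 18609

18609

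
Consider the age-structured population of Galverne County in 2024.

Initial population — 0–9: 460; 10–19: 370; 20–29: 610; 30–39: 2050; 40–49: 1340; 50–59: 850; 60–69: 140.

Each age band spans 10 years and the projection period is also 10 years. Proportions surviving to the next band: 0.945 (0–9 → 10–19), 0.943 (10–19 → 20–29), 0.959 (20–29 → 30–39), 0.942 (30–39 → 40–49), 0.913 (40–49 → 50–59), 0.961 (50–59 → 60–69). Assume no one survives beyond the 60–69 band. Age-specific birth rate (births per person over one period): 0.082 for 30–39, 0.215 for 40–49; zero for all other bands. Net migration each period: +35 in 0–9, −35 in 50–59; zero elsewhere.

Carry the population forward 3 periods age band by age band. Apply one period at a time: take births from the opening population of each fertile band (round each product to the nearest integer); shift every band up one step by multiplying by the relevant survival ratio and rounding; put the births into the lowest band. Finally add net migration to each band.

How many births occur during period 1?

Numbering the groups 1..7 from youngest to oldest:
— Period 1 —
Births: 2050 * 0.082 = 168 ; 1340 * 0.215 = 288 → 456
Group 2: 460 * 0.945 = 435
Group 3: 370 * 0.943 = 349
Group 4: 610 * 0.959 = 585
Group 5: 2050 * 0.942 = 1931
Group 6: 1340 * 0.913 = 1223
Group 7: 850 * 0.961 = 817
Net migration: Group 1 + 35 → 491; Group 6 − 35 → 1188
End of period: [491, 435, 349, 585, 1931, 1188, 817]

456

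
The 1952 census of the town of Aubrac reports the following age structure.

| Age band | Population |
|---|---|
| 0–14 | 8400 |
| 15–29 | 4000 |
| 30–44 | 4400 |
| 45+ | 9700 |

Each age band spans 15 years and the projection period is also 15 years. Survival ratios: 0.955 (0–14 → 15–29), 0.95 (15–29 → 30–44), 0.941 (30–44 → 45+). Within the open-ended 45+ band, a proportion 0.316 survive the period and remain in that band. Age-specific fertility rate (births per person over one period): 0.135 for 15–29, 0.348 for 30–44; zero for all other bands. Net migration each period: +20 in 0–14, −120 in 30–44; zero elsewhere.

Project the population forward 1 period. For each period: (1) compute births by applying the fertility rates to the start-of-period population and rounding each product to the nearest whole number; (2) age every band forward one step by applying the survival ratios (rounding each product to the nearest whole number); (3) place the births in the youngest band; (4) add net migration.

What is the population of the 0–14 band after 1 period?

2091

After projecting period 1:
Births: 4000 × 0.135 = 540  |  4400 × 0.348 = 1531 ⇒ total 2071
15–29: 8400 × 0.955 = 8022
30–44: 4000 × 0.95 = 3800
45+: 4400 × 0.941 + 9700 × 0.316 = 4140 + 3065 = 7205
Net migration: 0–14 + 20 → 2091; 30–44 − 120 → 3680
Population now: 0–14=2091, 15–29=8022, 30–44=3680, 45+=7205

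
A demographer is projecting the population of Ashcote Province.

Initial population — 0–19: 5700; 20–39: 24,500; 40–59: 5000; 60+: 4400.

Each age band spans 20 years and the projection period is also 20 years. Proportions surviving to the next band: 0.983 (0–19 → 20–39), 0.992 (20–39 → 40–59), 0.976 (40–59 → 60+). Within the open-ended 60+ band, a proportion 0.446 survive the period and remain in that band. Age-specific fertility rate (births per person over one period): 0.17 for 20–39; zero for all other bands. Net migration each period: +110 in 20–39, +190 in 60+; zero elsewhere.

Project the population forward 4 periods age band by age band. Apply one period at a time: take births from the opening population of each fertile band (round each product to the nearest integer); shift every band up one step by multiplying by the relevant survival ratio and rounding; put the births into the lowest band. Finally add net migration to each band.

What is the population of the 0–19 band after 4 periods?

[period 1]
Births: 24500 × 0.17 = 4165
20–39: 5700 × 0.983 = 5603
40–59: 24500 × 0.992 = 24304
60+: 5000 × 0.976 + 4400 × 0.446 = 4880 + 1962 = 6842
Net migration: 20–39 + 110 → 5713; 60+ + 190 → 7032
Population now: 0–19=4165, 20–39=5713, 40–59=24304, 60+=7032
[period 2]
Births: 5713 × 0.17 = 971
20–39: 4165 × 0.983 = 4094
40–59: 5713 × 0.992 = 5667
60+: 24304 × 0.976 + 7032 × 0.446 = 23721 + 3136 = 26857
Net migration: 20–39 + 110 → 4204; 60+ + 190 → 27047
Population now: 0–19=971, 20–39=4204, 40–59=5667, 60+=27047
[period 3]
Births: 4204 × 0.17 = 715
20–39: 971 × 0.983 = 954
40–59: 4204 × 0.992 = 4170
60+: 5667 × 0.976 + 27047 × 0.446 = 5531 + 12063 = 17594
Net migration: 20–39 + 110 → 1064; 60+ + 190 → 17784
Population now: 0–19=715, 20–39=1064, 40–59=4170, 60+=17784
[period 4]
Births: 1064 × 0.17 = 181
20–39: 715 × 0.983 = 703
40–59: 1064 × 0.992 = 1055
60+: 4170 × 0.976 + 17784 × 0.446 = 4070 + 7932 = 12002
Net migration: 20–39 + 110 → 813; 60+ + 190 → 12192
Population now: 0–19=181, 20–39=813, 40–59=1055, 60+=12192

181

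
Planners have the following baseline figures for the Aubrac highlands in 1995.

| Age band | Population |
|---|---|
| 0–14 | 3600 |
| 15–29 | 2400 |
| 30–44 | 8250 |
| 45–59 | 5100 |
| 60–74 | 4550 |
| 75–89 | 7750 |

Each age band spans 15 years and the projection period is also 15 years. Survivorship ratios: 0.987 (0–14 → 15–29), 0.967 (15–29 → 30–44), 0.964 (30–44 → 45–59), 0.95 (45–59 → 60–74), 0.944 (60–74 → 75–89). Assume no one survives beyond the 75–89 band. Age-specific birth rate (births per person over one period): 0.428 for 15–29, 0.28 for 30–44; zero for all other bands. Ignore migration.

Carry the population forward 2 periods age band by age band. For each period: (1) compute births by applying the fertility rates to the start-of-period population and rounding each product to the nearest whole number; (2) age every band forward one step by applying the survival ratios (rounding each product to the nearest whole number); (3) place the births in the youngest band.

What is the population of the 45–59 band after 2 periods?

2237

Let band 1 be 0–14 through band 6 = 75–89.
[period 1]
Births: 2400 × 0.428 = 1027 ; 8250 × 0.28 = 2310 → total 3337
Band 2: 3600 × 0.987 = 3553
Band 3: 2400 × 0.967 = 2321
Band 4: 8250 × 0.964 = 7953
Band 5: 5100 × 0.95 = 4845
Band 6: 4550 × 0.944 = 4295
Population now: 0–14=3337, 15–29=3553, 30–44=2321, 45–59=7953, 60–74=4845, 75–89=4295
[period 2]
Births: 3553 × 0.428 = 1521 ; 2321 × 0.28 = 650 → total 2171
Band 2: 3337 × 0.987 = 3294
Band 3: 3553 × 0.967 = 3436
Band 4: 2321 × 0.964 = 2237
Band 5: 7953 × 0.95 = 7555
Band 6: 4845 × 0.944 = 4574
Population now: 0–14=2171, 15–29=3294, 30–44=3436, 45–59=2237, 60–74=7555, 75–89=4574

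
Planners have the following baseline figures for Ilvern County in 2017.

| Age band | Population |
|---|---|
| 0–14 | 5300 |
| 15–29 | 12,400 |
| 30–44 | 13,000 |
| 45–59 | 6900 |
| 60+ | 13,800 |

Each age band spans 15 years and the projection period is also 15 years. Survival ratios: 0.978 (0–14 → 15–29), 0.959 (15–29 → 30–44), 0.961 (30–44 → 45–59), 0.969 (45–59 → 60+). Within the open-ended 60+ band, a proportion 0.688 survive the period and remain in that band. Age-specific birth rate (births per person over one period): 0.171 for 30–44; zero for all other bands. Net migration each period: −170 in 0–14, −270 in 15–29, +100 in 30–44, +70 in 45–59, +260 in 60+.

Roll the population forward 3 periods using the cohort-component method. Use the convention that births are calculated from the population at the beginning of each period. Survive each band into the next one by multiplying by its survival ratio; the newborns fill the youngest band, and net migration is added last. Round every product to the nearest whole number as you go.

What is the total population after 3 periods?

36516

After projecting period 1:
Births: 13000 × 0.171 = 2223
15–29: 5300 × 0.978 = 5183
30–44: 12400 × 0.959 = 11892
45–59: 13000 × 0.961 = 12493
60+: 6900 × 0.969 + 13800 × 0.688 = 6686 + 9494 = 16180
Net migration: 0–14 − 170 → 2053; 15–29 − 270 → 4913; 30–44 + 100 → 11992; 45–59 + 70 → 12563; 60+ + 260 → 16440
Population now: 0–14=2053, 15–29=4913, 30–44=11992, 45–59=12563, 60+=16440
After projecting period 2:
Births: 11992 × 0.171 = 2051
15–29: 2053 × 0.978 = 2008
30–44: 4913 × 0.959 = 4712
45–59: 11992 × 0.961 = 11524
60+: 12563 × 0.969 + 16440 × 0.688 = 12174 + 11311 = 23485
Net migration: 0–14 − 170 → 1881; 15–29 − 270 → 1738; 30–44 + 100 → 4812; 45–59 + 70 → 11594; 60+ + 260 → 23745
Population now: 0–14=1881, 15–29=1738, 30–44=4812, 45–59=11594, 60+=23745
After projecting period 3:
Births: 4812 × 0.171 = 823
15–29: 1881 × 0.978 = 1840
30–44: 1738 × 0.959 = 1667
45–59: 4812 × 0.961 = 4624
60+: 11594 × 0.969 + 23745 × 0.688 = 11235 + 16337 = 27572
Net migration: 0–14 − 170 → 653; 15–29 − 270 → 1570; 30–44 + 100 → 1767; 45–59 + 70 → 4694; 60+ + 260 → 27832
Population now: 0–14=653, 15–29=1570, 30–44=1767, 45–59=4694, 60+=27832
Total after period 3: 653 + 1570 + 1767 + 4694 + 27832 = 36516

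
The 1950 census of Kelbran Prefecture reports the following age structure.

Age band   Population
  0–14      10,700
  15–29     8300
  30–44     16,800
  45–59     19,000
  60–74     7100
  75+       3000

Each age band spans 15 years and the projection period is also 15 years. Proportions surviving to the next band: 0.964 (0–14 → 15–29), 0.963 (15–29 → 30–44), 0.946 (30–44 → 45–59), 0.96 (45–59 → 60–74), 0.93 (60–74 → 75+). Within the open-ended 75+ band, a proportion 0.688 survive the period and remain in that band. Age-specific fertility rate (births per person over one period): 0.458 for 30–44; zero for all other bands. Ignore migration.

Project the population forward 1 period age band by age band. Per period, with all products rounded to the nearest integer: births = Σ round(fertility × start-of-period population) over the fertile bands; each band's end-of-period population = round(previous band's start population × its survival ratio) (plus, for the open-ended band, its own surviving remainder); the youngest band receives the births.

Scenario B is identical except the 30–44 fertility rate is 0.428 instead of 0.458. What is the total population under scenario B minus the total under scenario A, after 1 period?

-504

Call the bands 1 to 6, youngest first.
Period 1.
Births: 16800 × 0.458 = 7694
Band 2: 10700 × 0.964 = 10315
Band 3: 8300 × 0.963 = 7993
Band 4: 16800 × 0.946 = 15893
Band 5: 19000 × 0.96 = 18240
Band 6: 7100 × 0.93 + 3000 × 0.688 = 6603 + 2064 = 8667
Population now: 0–14=7694, 15–29=10315, 30–44=7993, 45–59=15893, 60–74=18240, 75+=8667
Scenario A total after 1 period: 68802
Scenario B projection —
Period 1.
Births: 16800 × 0.428 = 7190
Band 2: 10700 × 0.964 = 10315
Band 3: 8300 × 0.963 = 7993
Band 4: 16800 × 0.946 = 15893
Band 5: 19000 × 0.96 = 18240
Band 6: 7100 × 0.93 + 3000 × 0.688 = 6603 + 2064 = 8667
Population now: 0–14=7190, 15–29=10315, 30–44=7993, 45–59=15893, 60–74=18240, 75+=8667
Scenario B total after 1 period: 68298
Difference B − A = 68298 − 68802 = -504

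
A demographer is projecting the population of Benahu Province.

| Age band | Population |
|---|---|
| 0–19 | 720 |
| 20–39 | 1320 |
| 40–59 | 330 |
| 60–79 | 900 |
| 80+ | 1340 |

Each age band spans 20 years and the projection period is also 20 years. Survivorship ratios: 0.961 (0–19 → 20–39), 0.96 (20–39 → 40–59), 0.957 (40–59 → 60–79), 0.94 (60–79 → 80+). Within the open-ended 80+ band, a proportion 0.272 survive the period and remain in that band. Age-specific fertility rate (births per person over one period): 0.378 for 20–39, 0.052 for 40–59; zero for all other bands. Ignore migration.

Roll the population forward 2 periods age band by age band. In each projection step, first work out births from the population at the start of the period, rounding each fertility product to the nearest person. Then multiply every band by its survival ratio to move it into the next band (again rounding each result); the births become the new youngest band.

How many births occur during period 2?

After projecting period 1:
Births: 1320 * 0.378 = 499  |  330 * 0.052 = 17 → 516
20–39: 720 * 0.961 = 692
40–59: 1320 * 0.96 = 1267
60–79: 330 * 0.957 = 316
80+: 900 * 0.94 + 1340 * 0.272 = 846 + 364 = 1210
→ [516, 692, 1267, 316, 1210]
After projecting period 2:
Births: 692 * 0.378 = 262  |  1267 * 0.052 = 66 → 328
20–39: 516 * 0.961 = 496
40–59: 692 * 0.96 = 664
60–79: 1267 * 0.957 = 1213
80+: 316 * 0.94 + 1210 * 0.272 = 297 + 329 = 626
→ [328, 496, 664, 1213, 626]

328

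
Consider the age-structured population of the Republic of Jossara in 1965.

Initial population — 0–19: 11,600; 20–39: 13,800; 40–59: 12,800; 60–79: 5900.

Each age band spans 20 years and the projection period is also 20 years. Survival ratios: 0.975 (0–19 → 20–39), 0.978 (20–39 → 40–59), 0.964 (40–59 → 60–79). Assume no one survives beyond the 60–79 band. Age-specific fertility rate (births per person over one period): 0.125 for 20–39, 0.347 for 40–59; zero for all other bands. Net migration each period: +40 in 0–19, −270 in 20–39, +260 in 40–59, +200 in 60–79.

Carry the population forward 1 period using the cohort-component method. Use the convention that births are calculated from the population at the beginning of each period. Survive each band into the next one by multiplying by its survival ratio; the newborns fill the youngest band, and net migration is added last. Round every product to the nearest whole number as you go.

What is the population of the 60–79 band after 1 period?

After projecting period 1:
Births: 13800 × 0.125 = 1725  |  12800 × 0.347 = 4442 → 6167
20–39: 11600 × 0.975 = 11310
40–59: 13800 × 0.978 = 13496
60–79: 12800 × 0.964 = 12339
Net migration: 0–19 + 40 → 6207; 20–39 − 270 → 11040; 40–59 + 260 → 13756; 60–79 + 200 → 12539
Giving 6207 / 11040 / 13756 / 12539.

12539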